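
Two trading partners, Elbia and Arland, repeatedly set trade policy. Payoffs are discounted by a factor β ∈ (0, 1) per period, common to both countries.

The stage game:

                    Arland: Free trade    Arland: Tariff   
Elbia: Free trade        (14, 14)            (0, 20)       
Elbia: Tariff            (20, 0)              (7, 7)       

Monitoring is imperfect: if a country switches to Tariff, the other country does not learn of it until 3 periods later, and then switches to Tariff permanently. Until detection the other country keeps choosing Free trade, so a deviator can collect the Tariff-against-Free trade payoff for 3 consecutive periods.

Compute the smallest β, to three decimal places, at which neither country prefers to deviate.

0.773

A deviator earns 20 for 3 periods, then 7 forever; cooperating earns 14 forever. Multiplying the IC by (1−β):
14 ≥ 20(1−β^3) + 7β^3, so 13·β^3 ≥ 6 and β^3 ≥ 6/13.
β ≥ (6/13)^(1/3) ≈ 0.773.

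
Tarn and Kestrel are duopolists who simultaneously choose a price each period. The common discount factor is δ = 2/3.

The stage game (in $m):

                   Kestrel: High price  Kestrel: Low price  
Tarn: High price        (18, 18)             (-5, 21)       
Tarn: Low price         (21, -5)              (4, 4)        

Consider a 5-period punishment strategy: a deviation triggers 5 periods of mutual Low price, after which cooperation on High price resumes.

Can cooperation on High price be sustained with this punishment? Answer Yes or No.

IC: δ+…+δ^5 ≥ (21−18)/(18−4) = 3/14.
At δ = 2/3: partial sum = 1.7366 ≥ 0.2143. Cooperation sustainable.

Yes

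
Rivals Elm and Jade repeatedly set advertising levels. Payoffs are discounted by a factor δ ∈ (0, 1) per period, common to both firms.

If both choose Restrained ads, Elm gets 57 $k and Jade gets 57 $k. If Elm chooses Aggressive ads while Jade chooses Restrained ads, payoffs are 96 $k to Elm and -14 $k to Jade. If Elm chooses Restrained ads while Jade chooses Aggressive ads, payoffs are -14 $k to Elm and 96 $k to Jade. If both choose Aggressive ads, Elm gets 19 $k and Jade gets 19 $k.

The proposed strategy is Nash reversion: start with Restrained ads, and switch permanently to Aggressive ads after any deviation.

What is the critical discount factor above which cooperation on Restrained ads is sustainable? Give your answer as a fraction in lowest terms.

One-period gain from deviating is 96 − 57 = 39. The loss is 57 − 19 = 38 in every subsequent period, with present value 38·δ/(1−δ).
Deviation is unprofitable when 38·δ/(1−δ) ≥ 39, i.e. δ/(1−δ) ≥ 39/38.
Equivalently δ ≥ 39/(39+38) = 39/77.

39/77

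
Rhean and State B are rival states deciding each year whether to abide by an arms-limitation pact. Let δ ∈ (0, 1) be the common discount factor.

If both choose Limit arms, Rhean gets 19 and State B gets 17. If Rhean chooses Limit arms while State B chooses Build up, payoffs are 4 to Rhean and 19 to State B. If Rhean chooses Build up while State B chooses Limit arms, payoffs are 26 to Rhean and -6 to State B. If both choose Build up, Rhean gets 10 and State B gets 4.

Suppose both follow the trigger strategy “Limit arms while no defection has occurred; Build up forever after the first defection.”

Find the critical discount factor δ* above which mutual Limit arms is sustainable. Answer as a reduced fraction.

7/16

Rhean's threshold: (26−19)/(26−10) = 7/16.
State B's threshold: (19−17)/(19−4) = 2/15.
7/16 > 2/15, so Rhean binds and δ* = 7/16.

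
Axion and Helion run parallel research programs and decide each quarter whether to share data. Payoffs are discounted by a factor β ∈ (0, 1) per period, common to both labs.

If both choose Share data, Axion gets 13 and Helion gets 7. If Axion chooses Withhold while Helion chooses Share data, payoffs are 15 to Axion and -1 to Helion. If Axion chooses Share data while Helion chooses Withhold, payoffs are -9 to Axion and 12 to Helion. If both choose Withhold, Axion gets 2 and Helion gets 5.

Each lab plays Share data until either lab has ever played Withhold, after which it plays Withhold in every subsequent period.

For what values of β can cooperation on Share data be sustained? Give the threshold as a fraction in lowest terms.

For Axion: deviation gain 15−13 = 2, per-period punishment loss 13−2 = 11. IC gives β ≥ 2/13.
For Helion: gain 5, loss 2 per period, so β ≥ 5/7.
The tighter constraint is Helion's, so cooperation needs β ≥ 5/7.

5/7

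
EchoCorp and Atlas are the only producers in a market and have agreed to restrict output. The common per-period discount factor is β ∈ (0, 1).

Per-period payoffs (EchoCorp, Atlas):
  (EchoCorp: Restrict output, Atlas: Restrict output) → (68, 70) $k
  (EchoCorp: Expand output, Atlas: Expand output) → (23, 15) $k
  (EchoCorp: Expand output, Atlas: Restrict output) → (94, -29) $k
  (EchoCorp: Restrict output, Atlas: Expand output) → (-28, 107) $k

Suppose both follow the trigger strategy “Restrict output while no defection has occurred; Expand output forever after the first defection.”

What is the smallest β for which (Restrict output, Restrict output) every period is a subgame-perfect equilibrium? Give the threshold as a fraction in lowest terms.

EchoCorp: cooperation gives 68 each period; deviation gives 94 once then 23 forever.
  68/(1−β) ≥ 94 + 23β/(1−β) ⇒ β ≥ 26/71.
Atlas: cooperation gives 70 each period; deviation gives 107 once then 15 forever.
  β ≥ 37/92.
Both must hold, so the binding constraint is Atlas's: β ≥ 37/92.

37/92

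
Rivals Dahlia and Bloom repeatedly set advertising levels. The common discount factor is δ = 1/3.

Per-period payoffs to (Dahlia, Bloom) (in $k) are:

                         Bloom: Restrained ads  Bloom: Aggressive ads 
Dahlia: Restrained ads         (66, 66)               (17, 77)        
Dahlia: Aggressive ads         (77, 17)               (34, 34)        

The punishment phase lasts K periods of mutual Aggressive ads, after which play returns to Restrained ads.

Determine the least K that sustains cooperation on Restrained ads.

No profitable deviation requires (66−34)(δ+…+δ^K) ≥ 77−66, i.e. δ+…+δ^K ≥ 11/32 ≈ 0.3438.
With δ = 1/3, the partial sums are K=1: 0.3333, K=2: 0.4444.
K = 2 is the first length at which the sum reaches 0.3438.

2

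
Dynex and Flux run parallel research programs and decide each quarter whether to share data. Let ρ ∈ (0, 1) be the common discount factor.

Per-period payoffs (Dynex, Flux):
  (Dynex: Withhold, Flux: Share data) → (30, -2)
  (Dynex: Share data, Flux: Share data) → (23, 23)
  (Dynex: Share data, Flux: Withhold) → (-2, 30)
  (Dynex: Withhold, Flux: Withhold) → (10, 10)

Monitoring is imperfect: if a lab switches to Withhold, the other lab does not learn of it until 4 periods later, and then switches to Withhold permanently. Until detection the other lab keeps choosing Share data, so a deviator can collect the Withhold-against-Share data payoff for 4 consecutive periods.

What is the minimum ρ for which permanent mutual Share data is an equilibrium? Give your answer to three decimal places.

A deviator earns 30 for 4 periods, then 10 forever; cooperating earns 23 forever. Multiplying the IC by (1−ρ):
23 ≥ 30(1−ρ^4) + 10ρ^4, so 20·ρ^4 ≥ 7 and ρ^4 ≥ 7/20.
ρ ≥ (7/20)^(1/4) ≈ 0.769.

0.769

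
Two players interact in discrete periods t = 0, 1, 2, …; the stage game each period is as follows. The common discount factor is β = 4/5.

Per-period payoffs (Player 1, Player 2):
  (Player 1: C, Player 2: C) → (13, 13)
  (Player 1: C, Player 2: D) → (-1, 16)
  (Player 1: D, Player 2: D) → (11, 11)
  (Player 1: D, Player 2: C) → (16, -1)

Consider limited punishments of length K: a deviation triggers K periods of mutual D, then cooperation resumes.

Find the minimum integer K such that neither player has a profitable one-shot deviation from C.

3

IC: β(1−β^K)/(1−β) ≥ (16−13)/(13−11) = 3/2.
With β = 4/5: need 1 − β^K ≥ 3/2·(1−4/5)/(4/5), i.e. β^K ≤ 0.6250.
Since (4/5)^2 = 0.6400 and (4/5)^3 = 0.5120, the smallest such K is 3.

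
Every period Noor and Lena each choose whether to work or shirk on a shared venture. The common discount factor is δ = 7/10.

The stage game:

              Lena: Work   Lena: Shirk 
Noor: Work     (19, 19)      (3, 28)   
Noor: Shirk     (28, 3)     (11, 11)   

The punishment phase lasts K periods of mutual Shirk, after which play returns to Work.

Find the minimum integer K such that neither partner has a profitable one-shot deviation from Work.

2

IC: δ(1−δ^K)/(1−δ) ≥ (28−19)/(19−11) = 9/8.
With δ = 7/10: need 1 − δ^K ≥ 9/8·(1−7/10)/(7/10), i.e. δ^K ≤ 0.5179.
Since (7/10)^1 = 0.7000 and (7/10)^2 = 0.4900, the smallest such K is 2.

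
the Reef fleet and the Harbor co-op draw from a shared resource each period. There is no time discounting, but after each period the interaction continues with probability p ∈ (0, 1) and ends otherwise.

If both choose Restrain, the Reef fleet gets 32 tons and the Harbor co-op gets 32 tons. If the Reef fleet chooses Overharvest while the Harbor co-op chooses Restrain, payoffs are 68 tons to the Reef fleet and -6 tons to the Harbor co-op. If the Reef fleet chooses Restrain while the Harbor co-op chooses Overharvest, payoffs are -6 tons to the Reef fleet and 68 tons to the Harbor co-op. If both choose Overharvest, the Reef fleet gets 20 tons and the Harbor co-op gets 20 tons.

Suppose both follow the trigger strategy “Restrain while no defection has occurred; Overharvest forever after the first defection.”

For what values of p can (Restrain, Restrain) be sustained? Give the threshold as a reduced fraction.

3/4

With no time discounting, the continuation probability p plays the role of the discount factor.
Grim-trigger IC: 32/(1−p) ≥ 68 + 20p/(1−p) ⇒ p ≥ (68−32)/(68−20) = 3/4.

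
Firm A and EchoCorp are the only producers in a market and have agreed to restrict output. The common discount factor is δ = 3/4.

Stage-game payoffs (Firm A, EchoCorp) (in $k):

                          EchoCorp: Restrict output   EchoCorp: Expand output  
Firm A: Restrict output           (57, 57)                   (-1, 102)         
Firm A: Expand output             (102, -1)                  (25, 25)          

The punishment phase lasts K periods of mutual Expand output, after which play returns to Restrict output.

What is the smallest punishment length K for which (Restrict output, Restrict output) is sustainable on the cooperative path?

IC: δ(1−δ^K)/(1−δ) ≥ (102−57)/(57−25) = 45/32.
With δ = 3/4: need 1 − δ^K ≥ 45/32·(1−3/4)/(3/4), i.e. δ^K ≤ 0.5312.
Since (3/4)^2 = 0.5625 and (3/4)^3 = 0.4219, the smallest such K is 3.

3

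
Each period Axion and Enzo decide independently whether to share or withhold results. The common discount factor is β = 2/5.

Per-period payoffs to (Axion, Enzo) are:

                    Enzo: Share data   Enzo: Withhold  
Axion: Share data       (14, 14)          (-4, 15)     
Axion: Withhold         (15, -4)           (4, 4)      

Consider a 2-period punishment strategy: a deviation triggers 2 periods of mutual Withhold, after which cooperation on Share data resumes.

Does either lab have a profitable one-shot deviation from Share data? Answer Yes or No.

No

IC: β+…+β^2 ≥ (15−14)/(14−4) = 1/10.
At β = 2/5: partial sum = 0.5600 ≥ 0.1000. Cooperation sustainable.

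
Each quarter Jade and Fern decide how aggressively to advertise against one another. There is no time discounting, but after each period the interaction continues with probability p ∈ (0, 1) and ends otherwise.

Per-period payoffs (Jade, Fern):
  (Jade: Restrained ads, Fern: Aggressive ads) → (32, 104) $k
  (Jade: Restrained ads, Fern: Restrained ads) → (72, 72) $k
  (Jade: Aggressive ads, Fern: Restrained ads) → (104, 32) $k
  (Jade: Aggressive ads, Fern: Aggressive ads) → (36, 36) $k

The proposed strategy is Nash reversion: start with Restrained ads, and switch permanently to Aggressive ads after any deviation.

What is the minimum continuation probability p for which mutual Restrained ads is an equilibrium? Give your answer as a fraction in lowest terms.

8/17

Expected cooperation value is 72 + p·72 + p²·72 + … = 72/(1−p); deviation gives 104 + p·36/(1−p).
72 ≥ 104(1−p) + 36p ⇒ 68p ≥ 32 ⇒ p ≥ 32/68 = 8/17.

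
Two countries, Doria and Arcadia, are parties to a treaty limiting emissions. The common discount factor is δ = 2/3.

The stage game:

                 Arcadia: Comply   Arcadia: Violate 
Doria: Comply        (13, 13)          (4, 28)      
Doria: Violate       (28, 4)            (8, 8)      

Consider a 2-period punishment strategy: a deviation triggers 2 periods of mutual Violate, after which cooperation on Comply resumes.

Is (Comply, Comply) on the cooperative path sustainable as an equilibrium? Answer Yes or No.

Comparing payoff streams over the 3 periods until play realigns: cooperate → 13(1+δ+…+δ^2); deviate → 28 + 8(δ+…+δ^2).
Cooperation is sustained iff (13−8)(δ+…+δ^2) ≥ 28−13.
δ+…+δ^2 = 2/3·(1−(2/3)^2)/(1−2/3) = 1.1111, and (28−13)/(13−8) = 3.0000.
1.1111 < 3.0000, so cooperation is not sustainable.

No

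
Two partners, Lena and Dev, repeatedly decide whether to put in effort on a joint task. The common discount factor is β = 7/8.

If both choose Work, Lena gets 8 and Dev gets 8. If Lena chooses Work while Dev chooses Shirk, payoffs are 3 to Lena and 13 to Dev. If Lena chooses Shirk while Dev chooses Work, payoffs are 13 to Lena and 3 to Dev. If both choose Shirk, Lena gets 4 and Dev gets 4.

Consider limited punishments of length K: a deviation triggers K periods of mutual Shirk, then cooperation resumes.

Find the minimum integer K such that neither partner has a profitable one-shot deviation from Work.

No profitable deviation requires (8−4)(β+…+β^K) ≥ 13−8, i.e. β+…+β^K ≥ 5/4 ≈ 1.2500.
With β = 7/8, the partial sums are K=1: 0.8750, K=2: 1.6406.
K = 2 is the first length at which the sum reaches 1.2500.

2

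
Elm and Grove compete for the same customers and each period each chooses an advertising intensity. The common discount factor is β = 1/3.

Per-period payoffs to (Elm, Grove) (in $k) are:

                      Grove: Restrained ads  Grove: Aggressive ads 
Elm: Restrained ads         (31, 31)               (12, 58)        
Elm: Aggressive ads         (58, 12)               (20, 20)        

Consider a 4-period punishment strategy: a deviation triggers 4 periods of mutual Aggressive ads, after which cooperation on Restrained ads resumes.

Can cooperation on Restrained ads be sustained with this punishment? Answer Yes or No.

Comparing payoff streams over the 5 periods until play realigns: cooperate → 31(1+β+…+β^4); deviate → 58 + 20(β+…+β^4).
Cooperation is sustained iff (31−20)(β+…+β^4) ≥ 58−31.
β+…+β^4 = 1/3·(1−(1/3)^4)/(1−1/3) = 0.4938, and (58−31)/(31−20) = 2.4545.
0.4938 < 2.4545, so cooperation is not sustainable.

No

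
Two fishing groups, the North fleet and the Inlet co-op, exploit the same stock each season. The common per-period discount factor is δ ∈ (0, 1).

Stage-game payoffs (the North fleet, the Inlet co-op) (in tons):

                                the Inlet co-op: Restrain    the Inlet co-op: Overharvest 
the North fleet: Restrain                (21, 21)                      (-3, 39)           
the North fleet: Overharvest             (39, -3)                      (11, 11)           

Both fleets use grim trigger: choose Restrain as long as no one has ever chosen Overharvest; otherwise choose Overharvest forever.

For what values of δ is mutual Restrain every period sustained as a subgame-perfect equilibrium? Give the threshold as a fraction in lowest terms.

9/14

Under grim trigger the critical discount factor is (T−C)/(T−P) with T = 39, C = 21, P = 11.
δ* = (39−21)/(39−11) = 18/28 = 9/14.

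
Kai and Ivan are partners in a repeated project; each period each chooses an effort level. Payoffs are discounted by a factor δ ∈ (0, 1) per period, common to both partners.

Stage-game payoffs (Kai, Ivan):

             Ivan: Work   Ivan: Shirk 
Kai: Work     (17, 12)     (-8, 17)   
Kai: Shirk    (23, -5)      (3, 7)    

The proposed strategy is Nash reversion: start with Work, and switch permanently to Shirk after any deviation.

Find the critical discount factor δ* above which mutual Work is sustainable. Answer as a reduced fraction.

For Kai: deviation gain 23−17 = 6, per-period punishment loss 17−3 = 14. IC gives δ ≥ 6/20 = 3/10.
For Ivan: gain 5, loss 5 per period, so δ ≥ 5/10 = 1/2.
The tighter constraint is Ivan's, so cooperation needs δ ≥ 1/2.

1/2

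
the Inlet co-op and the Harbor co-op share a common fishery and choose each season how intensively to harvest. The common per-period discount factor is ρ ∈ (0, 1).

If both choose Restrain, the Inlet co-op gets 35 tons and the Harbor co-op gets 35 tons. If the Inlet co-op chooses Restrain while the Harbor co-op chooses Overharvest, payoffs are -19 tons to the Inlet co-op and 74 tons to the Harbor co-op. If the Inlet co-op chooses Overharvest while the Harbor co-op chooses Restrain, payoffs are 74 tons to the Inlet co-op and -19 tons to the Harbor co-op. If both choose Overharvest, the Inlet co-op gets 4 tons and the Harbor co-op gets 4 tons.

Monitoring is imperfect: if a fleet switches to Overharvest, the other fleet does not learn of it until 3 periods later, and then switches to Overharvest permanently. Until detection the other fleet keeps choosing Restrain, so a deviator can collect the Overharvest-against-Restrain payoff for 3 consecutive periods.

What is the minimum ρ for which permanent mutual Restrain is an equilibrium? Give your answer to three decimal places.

0.823

A deviator earns 74 for 3 periods, then 4 forever; cooperating earns 35 forever. Multiplying the IC by (1−ρ):
35 ≥ 74(1−ρ^3) + 4ρ^3, so 70·ρ^3 ≥ 39 and ρ^3 ≥ 39/70.
ρ ≥ (39/70)^(1/3) ≈ 0.823.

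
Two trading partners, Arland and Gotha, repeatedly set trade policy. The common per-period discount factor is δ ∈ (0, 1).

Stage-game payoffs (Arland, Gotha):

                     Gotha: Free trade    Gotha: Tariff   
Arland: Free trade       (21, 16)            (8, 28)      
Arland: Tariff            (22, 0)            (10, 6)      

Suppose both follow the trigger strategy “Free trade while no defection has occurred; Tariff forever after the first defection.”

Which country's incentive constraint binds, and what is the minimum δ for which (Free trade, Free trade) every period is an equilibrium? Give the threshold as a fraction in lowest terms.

Arland's threshold: (22−21)/(22−10) = 1/12.
Gotha's threshold: (28−16)/(28−6) = 6/11.
1/12 < 6/11, so Gotha binds and δ* = 6/11.

Gotha; δ ≥ 6/11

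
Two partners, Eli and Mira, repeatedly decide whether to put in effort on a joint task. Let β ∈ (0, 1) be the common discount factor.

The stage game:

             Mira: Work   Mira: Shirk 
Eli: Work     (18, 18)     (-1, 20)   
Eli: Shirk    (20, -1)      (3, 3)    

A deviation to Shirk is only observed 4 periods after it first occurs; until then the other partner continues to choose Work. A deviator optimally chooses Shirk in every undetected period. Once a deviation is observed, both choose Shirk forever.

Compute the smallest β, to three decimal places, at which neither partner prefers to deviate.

0.586

A deviator earns 20 for 4 periods, then 3 forever; cooperating earns 18 forever. Multiplying the IC by (1−β):
18 ≥ 20(1−β^4) + 3β^4, so 17·β^4 ≥ 2 and β^4 ≥ 2/17.
β ≥ (2/17)^(1/4) ≈ 0.586.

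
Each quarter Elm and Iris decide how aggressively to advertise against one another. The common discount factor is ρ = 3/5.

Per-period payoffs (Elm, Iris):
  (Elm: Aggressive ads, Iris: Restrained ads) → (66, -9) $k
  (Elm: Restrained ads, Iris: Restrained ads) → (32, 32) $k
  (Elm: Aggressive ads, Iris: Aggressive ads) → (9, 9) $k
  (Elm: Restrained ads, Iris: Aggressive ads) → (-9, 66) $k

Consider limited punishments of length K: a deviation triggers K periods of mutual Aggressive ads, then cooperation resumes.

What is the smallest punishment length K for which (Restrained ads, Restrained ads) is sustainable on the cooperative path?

9

Need Σ_{k=1}^{K} ρ^k ≥ (66−32)/(32−9) = 1.4783 at ρ = 3/5.
At K = 8 the sum is 1.4748 < 1.4783; at K = 9 it is 1.4849 ≥ 1.4783.
So the minimum punishment length is K = 9.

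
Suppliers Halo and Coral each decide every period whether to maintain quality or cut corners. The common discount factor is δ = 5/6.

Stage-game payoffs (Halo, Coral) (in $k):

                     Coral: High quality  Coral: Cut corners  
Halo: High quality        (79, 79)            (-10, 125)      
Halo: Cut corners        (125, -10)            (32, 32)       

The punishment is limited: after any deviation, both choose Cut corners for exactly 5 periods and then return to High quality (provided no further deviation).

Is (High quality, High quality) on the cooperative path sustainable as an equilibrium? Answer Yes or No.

A one-shot deviation gives 125 now, then 32 for 5 periods, then back to 79.
Gain from deviating: (125−79) today; loss: (79−32) in each of the next 5 periods.
No-deviation condition: (79−32)(δ+…+δ^5) ≥ 125−79, i.e. δ+…+δ^5 ≥ 46/47.
At δ = 5/6: δ+…+δ^5 = 2.9906 ≥ 0.9787.
So cooperation is sustainable.

Yes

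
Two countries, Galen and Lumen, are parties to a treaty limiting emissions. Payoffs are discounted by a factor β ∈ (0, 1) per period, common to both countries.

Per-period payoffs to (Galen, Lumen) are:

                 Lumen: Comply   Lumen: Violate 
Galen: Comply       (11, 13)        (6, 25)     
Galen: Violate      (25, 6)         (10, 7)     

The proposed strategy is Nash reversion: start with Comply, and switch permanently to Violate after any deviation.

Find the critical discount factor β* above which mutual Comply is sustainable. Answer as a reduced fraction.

Galen's threshold: (25−11)/(25−10) = 14/15.
Lumen's threshold: (25−13)/(25−7) = 2/3.
14/15 > 2/3, so Galen binds and β* = 14/15.

14/15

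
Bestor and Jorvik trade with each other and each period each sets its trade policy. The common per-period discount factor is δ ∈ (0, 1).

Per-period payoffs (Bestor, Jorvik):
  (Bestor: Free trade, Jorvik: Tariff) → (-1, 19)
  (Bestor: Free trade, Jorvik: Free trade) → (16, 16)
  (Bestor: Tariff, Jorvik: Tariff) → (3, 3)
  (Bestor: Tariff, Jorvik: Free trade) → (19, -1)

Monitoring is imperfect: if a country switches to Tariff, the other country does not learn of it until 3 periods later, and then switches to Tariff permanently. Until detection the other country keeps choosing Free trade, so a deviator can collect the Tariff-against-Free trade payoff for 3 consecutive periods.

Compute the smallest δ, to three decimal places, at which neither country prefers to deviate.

Deviating for the 3 undetected periods gains 19−16 = 3 per period over cooperation, then loses 16−3 = 13 per period forever once punishment starts.
Gain: 3(1 + δ + … + δ^2); loss: 13·δ^3/(1−δ).
No profitable deviation ⇔ 3(1−δ^3) ≤ 13·δ^3, i.e. δ^3 ≥ 3/(3+13) = 3/16.
Hence δ ≥ (3/16)^(1/3) ≈ 0.572.

0.572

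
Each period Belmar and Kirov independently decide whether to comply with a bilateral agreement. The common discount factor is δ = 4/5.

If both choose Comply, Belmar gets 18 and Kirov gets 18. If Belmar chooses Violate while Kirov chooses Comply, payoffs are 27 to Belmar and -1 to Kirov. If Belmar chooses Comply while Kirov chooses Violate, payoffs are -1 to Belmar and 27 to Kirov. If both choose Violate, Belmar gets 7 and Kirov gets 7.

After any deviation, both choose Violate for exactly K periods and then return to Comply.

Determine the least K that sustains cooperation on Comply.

IC: δ(1−δ^K)/(1−δ) ≥ (27−18)/(18−7) = 9/11.
With δ = 4/5: need 1 − δ^K ≥ 9/11·(1−4/5)/(4/5), i.e. δ^K ≤ 0.7955.
Since (4/5)^1 = 0.8000 and (4/5)^2 = 0.6400, the smallest such K is 2.

2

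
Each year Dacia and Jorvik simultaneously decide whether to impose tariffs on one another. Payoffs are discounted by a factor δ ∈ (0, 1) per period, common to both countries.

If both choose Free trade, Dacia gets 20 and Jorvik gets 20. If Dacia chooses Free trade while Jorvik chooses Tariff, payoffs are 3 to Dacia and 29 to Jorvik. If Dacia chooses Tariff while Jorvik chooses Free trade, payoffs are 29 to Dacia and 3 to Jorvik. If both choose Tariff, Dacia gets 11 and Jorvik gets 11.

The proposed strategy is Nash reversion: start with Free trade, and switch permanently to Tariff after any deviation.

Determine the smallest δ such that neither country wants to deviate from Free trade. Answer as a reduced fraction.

Cooperation forever yields 20 each period: 20/(1−δ).
Deviating yields 29 once, then 11 forever: 29 + 11δ/(1−δ).
No profitable deviation requires 20/(1−δ) ≥ 29 + 11δ/(1−δ).
Multiplying by (1−δ): 20 ≥ 29(1−δ) + 11δ = 29 − 18δ.
So 18δ ≥ 9, i.e. δ ≥ 9/18 = 1/2.

1/2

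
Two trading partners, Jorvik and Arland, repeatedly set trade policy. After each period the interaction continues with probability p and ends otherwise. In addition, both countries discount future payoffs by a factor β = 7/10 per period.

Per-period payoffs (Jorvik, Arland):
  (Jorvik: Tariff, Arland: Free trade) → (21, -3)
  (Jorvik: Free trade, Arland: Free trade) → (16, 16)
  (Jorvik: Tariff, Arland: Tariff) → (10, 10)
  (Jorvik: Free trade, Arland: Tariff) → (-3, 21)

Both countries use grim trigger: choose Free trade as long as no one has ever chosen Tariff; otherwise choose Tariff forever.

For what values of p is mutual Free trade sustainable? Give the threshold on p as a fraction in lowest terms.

50/77

Expected continuation weight on next period's payoff is β·p = 7/10·p, which plays the role of the discount factor.
Cooperation requires 7/10·p ≥ (21−16)/(21−10) = 5/11, hence p ≥ 50/77.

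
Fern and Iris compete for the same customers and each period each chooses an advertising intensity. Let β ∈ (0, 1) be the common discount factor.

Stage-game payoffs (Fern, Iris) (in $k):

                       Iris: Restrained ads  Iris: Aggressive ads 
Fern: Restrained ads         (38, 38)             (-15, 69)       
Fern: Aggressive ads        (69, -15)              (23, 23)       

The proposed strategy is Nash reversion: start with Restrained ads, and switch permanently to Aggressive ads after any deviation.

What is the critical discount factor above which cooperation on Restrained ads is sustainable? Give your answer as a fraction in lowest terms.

31/46

Under grim trigger the critical discount factor is (T−C)/(T−P) with T = 69, C = 38, P = 23.
β* = (69−38)/(69−23) = 31/46.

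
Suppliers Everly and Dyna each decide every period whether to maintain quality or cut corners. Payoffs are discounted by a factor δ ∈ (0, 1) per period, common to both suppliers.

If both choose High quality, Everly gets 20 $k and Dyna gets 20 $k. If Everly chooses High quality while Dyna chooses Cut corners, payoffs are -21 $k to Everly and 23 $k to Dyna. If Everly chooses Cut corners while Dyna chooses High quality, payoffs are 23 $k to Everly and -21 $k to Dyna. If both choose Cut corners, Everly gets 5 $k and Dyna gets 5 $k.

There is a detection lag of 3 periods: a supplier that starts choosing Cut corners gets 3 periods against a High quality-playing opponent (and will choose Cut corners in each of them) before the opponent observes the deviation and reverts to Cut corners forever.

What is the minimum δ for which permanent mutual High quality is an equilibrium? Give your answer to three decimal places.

Deviating for the 3 undetected periods gains 23−20 = 3 per period over cooperation, then loses 20−5 = 15 per period forever once punishment starts.
Gain: 3(1 + δ + … + δ^2); loss: 15·δ^3/(1−δ).
No profitable deviation ⇔ 3(1−δ^3) ≤ 15·δ^3, i.e. δ^3 ≥ 3/(3+15) = 1/6.
Hence δ ≥ (1/6)^(1/3) ≈ 0.550.

0.550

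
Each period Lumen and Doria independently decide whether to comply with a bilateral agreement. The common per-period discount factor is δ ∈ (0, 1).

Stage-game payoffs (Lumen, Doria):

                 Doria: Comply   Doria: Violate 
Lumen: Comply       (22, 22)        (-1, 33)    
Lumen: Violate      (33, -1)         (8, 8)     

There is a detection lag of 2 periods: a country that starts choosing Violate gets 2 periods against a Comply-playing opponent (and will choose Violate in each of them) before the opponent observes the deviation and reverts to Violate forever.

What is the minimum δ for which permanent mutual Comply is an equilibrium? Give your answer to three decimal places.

0.663

A deviator earns 33 for 2 periods, then 8 forever; cooperating earns 22 forever. Multiplying the IC by (1−δ):
22 ≥ 33(1−δ^2) + 8δ^2, so 25·δ^2 ≥ 11 and δ^2 ≥ 11/25.
δ ≥ (11/25)^(1/2) ≈ 0.663.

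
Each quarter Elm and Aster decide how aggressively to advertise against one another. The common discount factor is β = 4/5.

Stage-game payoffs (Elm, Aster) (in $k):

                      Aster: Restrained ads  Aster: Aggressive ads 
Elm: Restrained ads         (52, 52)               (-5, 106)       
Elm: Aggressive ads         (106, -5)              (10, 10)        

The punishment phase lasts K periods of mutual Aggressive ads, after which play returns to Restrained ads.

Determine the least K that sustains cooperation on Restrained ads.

No profitable deviation requires (52−10)(β+…+β^K) ≥ 106−52, i.e. β+…+β^K ≥ 9/7 ≈ 1.2857.
With β = 4/5, the partial sums are K=1: 0.8000, K=2: 1.4400.
K = 2 is the first length at which the sum reaches 1.2857.

2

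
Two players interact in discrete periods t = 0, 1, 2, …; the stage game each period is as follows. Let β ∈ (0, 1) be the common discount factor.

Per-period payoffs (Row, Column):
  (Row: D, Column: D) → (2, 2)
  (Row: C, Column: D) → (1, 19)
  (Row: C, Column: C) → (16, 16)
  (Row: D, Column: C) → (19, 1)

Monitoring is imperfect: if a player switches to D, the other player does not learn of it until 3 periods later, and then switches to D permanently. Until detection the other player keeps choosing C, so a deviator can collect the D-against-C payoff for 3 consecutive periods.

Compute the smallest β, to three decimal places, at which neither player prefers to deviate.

0.561

The best deviation is to choose D for all 3 undetected periods, earning 19 each, then 2 forever once detected.
Deviation value: 19(1−β^3)/(1−β) + 2β^3/(1−β); cooperation value: 16/(1−β).
IC: 16 ≥ 19(1−β^3) + 2β^3 = 19 − 17β^3.
So β^3 ≥ 3/17, giving β ≥ (3/17)^(1/3) ≈ 0.561.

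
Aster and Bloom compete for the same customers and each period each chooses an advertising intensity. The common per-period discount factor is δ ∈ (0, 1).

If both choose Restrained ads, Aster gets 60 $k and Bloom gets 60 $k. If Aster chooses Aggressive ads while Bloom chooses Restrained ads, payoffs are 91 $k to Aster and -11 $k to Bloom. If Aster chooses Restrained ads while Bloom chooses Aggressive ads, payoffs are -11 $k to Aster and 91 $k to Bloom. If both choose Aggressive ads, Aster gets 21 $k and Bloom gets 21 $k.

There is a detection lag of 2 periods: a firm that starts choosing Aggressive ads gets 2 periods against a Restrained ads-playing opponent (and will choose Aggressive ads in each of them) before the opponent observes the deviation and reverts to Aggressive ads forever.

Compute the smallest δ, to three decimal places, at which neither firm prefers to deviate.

A deviator earns 91 for 2 periods, then 21 forever; cooperating earns 60 forever. Multiplying the IC by (1−δ):
60 ≥ 91(1−δ^2) + 21δ^2, so 70·δ^2 ≥ 31 and δ^2 ≥ 31/70.
δ ≥ (31/70)^(1/2) ≈ 0.665.

0.665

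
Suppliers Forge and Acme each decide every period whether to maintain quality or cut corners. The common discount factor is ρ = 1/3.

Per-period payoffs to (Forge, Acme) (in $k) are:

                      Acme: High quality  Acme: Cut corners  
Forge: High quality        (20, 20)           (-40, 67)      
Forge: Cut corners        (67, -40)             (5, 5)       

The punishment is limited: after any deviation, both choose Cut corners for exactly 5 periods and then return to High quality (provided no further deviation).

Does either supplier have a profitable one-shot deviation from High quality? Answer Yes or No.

Yes

IC: ρ+…+ρ^5 ≥ (67−20)/(20−5) = 47/15.
At ρ = 1/3: partial sum = 0.4979 < 3.1333. Cooperation not sustainable.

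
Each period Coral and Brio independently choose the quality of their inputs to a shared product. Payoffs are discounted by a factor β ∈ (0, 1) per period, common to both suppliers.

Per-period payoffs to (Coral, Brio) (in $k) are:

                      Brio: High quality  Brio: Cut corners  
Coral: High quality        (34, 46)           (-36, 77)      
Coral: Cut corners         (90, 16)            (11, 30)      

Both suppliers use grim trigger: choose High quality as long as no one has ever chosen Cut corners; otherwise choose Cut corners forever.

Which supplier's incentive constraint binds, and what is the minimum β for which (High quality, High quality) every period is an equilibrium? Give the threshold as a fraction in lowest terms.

Coral's threshold: (90−34)/(90−11) = 56/79.
Brio's threshold: (77−46)/(77−30) = 31/47.
56/79 > 31/47, so Coral binds and β* = 56/79.

Coral; β ≥ 56/79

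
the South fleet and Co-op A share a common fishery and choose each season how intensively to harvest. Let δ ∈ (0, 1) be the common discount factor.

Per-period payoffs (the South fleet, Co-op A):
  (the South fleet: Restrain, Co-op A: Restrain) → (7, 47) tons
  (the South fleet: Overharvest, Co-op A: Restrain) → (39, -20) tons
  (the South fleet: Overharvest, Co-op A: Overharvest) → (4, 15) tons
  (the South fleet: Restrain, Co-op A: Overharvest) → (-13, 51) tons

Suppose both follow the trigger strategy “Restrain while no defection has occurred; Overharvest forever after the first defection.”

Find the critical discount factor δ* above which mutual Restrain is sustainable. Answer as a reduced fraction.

the South fleet: cooperation gives 7 each period; deviation gives 39 once then 4 forever.
  7/(1−δ) ≥ 39 + 4δ/(1−δ) ⇒ δ ≥ 32/35.
Co-op A: cooperation gives 47 each period; deviation gives 51 once then 15 forever.
  δ ≥ 4/36 = 1/9.
Both must hold, so the binding constraint is the South fleet's: δ ≥ 32/35.

32/35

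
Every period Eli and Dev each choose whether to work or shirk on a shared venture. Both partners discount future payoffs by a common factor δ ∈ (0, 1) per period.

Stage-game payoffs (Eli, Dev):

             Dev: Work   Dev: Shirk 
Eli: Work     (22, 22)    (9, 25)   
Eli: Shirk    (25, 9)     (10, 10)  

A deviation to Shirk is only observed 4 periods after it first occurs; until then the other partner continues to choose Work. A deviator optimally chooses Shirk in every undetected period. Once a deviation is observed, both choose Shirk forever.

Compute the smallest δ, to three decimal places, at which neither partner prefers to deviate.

0.669

Deviating for the 4 undetected periods gains 25−22 = 3 per period over cooperation, then loses 22−10 = 12 per period forever once punishment starts.
Gain: 3(1 + δ + … + δ^3); loss: 12·δ^4/(1−δ).
No profitable deviation ⇔ 3(1−δ^4) ≤ 12·δ^4, i.e. δ^4 ≥ 3/(3+12) = 1/5.
Hence δ ≥ (1/5)^(1/4) ≈ 0.669.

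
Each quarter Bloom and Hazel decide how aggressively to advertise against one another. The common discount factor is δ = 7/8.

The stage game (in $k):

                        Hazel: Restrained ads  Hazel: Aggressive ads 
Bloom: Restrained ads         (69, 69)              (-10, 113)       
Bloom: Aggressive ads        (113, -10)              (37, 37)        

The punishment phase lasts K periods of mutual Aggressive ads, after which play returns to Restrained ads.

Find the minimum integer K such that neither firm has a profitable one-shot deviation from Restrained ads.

IC: δ(1−δ^K)/(1−δ) ≥ (113−69)/(69−37) = 11/8.
With δ = 7/8: need 1 − δ^K ≥ 11/8·(1−7/8)/(7/8), i.e. δ^K ≤ 0.8036.
Since (7/8)^1 = 0.8750 and (7/8)^2 = 0.7656, the smallest such K is 2.

2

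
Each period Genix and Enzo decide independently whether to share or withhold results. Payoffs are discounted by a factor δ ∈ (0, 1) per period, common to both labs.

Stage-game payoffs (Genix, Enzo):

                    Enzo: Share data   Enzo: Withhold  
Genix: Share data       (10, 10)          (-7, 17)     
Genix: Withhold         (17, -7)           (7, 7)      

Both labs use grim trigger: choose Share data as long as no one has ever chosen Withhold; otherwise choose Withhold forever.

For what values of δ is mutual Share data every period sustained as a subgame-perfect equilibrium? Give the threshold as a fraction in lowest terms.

Under grim trigger the critical discount factor is (T−C)/(T−P) with T = 17, C = 10, P = 7.
δ* = (17−10)/(17−7) = 7/10.

7/10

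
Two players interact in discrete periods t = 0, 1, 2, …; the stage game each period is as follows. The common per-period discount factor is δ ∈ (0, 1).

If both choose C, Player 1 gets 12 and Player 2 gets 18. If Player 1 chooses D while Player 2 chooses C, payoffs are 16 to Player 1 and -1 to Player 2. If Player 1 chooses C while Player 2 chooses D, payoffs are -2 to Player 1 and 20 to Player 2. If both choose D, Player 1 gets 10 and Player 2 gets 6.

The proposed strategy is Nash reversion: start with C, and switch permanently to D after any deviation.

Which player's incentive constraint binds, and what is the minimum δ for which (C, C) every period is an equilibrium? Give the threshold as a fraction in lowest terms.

Player 1; δ ≥ 2/3

Player 1's threshold: (16−12)/(16−10) = 2/3.
Player 2's threshold: (20−18)/(20−6) = 1/7.
2/3 > 1/7, so Player 1 binds and δ* = 2/3.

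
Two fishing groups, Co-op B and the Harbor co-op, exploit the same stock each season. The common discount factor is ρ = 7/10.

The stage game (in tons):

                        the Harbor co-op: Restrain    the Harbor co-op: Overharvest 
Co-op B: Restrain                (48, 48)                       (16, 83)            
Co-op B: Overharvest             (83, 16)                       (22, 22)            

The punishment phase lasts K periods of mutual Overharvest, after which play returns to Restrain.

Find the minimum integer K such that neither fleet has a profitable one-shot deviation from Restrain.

3

No profitable deviation requires (48−22)(ρ+…+ρ^K) ≥ 83−48, i.e. ρ+…+ρ^K ≥ 35/26 ≈ 1.3462.
With ρ = 7/10, the partial sums are K=1: 0.7000, K=2: 1.1900, K=3: 1.5330.
K = 3 is the first length at which the sum reaches 1.3462.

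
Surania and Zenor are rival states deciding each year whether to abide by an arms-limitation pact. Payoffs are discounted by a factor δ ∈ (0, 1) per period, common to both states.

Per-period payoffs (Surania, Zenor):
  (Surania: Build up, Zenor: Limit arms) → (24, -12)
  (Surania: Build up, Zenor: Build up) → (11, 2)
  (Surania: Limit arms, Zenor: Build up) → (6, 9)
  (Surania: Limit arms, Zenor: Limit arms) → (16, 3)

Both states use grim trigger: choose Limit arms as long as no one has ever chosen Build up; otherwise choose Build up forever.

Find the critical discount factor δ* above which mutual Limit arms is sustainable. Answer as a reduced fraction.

Surania: cooperation gives 16 each period; deviation gives 24 once then 11 forever.
  16/(1−δ) ≥ 24 + 11δ/(1−δ) ⇒ δ ≥ 8/13.
Zenor: cooperation gives 3 each period; deviation gives 9 once then 2 forever.
  δ ≥ 6/7.
Both must hold, so the binding constraint is Zenor's: δ ≥ 6/7.

6/7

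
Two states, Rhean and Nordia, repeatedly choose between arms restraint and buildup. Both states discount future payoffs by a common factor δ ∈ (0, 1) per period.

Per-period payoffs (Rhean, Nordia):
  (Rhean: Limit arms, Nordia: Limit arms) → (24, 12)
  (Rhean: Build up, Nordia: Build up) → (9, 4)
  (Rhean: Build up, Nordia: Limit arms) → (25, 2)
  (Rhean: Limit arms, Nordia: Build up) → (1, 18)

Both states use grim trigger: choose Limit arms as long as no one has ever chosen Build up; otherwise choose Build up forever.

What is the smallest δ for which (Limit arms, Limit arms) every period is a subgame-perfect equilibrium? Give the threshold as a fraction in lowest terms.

For Rhean: deviation gain 25−24 = 1, per-period punishment loss 24−9 = 15. IC gives δ ≥ 1/16.
For Nordia: gain 6, loss 8 per period, so δ ≥ 6/14 = 3/7.
The tighter constraint is Nordia's, so cooperation needs δ ≥ 3/7.

3/7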